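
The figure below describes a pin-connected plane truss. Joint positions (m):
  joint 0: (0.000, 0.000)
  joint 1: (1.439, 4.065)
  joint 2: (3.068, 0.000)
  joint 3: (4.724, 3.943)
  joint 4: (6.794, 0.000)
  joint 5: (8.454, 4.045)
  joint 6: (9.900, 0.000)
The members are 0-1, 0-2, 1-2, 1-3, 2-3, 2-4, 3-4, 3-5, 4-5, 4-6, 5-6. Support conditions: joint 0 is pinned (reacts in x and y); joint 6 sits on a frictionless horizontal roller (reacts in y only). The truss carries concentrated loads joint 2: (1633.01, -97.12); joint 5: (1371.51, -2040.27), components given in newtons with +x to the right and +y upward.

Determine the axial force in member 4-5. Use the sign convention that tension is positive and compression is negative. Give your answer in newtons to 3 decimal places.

N=7 nodes, M=11 members, R=3 reactions → 2N=14, M+R=14
member 0 (0-1): L=4.3122, (cx,cy)=(0.3337,0.9427)
member 1 (0-2): L=3.0680, (cx,cy)=(1.0000,0.0000)
member 2 (1-2): L=4.3793, (cx,cy)=(0.3720,-0.9282)
member 3 (1-3): L=3.2873, (cx,cy)=(0.9993,-0.0371)
member 4 (2-3): L=4.2766, (cx,cy)=(0.3872,0.9220)
member 5 (2-4): L=3.7260, (cx,cy)=(1.0000,0.0000)
member 6 (3-4): L=4.4533, (cx,cy)=(0.4648,-0.8854)
member 7 (3-5): L=3.7314, (cx,cy)=(0.9996,0.0273)
member 8 (4-5): L=4.3724, (cx,cy)=(0.3797,0.9251)
member 9 (4-6): L=3.1060, (cx,cy)=(1.0000,0.0000)
member 10 (5-6): L=4.2957, (cx,cy)=(0.3366,-0.9416)
solve A·x = −loads:
  F[0-1] = +207.2330 N (tension)
  F[0-2] = +2935.3652 N (tension)
  F[1-2] = -216.4443 N (compression)
  F[1-3] = +149.7712 N (tension)
  F[2-3] = +323.2500 N (tension)
  F[2-4] = +1096.6729 N (tension)
  F[3-4] = -317.2846 N (compression)
  F[3-5] = +422.4754 N (tension)
  F[4-5] = +303.6612 N (tension)
  F[4-6] = +833.9055 N (tension)
  F[5-6] = -2477.3156 N (compression)
  Rx@0 = -3004.5200 N
  Ry@0 = -195.3539 N
  Ry@6 = +2332.7439 N

303.661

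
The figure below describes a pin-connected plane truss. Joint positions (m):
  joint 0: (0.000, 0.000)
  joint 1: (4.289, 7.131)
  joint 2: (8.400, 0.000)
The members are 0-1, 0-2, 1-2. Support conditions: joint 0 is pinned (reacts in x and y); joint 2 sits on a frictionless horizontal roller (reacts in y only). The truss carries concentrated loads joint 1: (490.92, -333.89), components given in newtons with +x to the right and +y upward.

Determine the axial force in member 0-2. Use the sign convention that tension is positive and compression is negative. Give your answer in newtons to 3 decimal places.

338.541

N=3 nodes, M=3 members, R=3 reactions → 2N=6, M+R=6
member 0 (0-1): L=8.3215, (cx,cy)=(0.5154,0.8569)
member 1 (0-2): L=8.4000, (cx,cy)=(1.0000,0.0000)
member 2 (1-2): L=8.2311, (cx,cy)=(0.4994,-0.8663)
solve A·x = −loads:
  F[0-1] = +295.6430 N (tension)
  F[0-2] = +338.5413 N (tension)
  F[1-2] = -677.8344 N (compression)
  Rx@0 = -490.9200 N
  Ry@0 = -253.3487 N
  Ry@2 = +587.2387 N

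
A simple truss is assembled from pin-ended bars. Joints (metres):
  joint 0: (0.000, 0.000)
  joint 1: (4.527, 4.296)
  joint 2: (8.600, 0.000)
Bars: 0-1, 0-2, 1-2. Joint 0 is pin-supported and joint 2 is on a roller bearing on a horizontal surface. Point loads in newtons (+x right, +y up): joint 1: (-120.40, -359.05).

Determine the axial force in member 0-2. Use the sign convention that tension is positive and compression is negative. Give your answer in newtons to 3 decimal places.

N=3 nodes, M=3 members, R=3 reactions → 2N=6, M+R=6
member 0 (0-1): L=6.2409, (cx,cy)=(0.7254,0.6884)
member 1 (0-2): L=8.6000, (cx,cy)=(1.0000,0.0000)
member 2 (1-2): L=5.9199, (cx,cy)=(0.6880,-0.7257)
solve A·x = −loads:
  F[0-1] = -334.4072 N (compression)
  F[0-2] = +122.1694 N (tension)
  F[1-2] = -177.5663 N (compression)
  Rx@0 = +120.4000 N
  Ry@0 = +230.1918 N
  Ry@2 = +128.8583 N

122.169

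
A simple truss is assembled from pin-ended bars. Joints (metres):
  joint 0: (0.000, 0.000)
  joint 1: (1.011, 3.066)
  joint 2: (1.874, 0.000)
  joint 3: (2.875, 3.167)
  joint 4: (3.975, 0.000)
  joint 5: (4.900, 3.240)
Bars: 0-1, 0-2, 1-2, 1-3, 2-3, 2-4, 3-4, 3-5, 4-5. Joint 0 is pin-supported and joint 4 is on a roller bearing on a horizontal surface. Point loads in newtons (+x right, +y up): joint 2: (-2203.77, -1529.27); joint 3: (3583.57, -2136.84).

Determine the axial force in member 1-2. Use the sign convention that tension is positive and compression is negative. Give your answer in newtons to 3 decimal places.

N=6 nodes, M=9 members, R=3 reactions → 2N=12, M+R=12
member 0 (0-1): L=3.2284, (cx,cy)=(0.3132,0.9497)
member 1 (0-2): L=1.8740, (cx,cy)=(1.0000,0.0000)
member 2 (1-2): L=3.1851, (cx,cy)=(0.2709,-0.9626)
member 3 (1-3): L=1.8667, (cx,cy)=(0.9985,0.0541)
member 4 (2-3): L=3.3214, (cx,cy)=(0.3014,0.9535)
member 5 (2-4): L=2.1010, (cx,cy)=(1.0000,0.0000)
member 6 (3-4): L=3.3526, (cx,cy)=(0.3281,-0.9446)
member 7 (3-5): L=2.0263, (cx,cy)=(0.9994,0.0360)
member 8 (4-5): L=3.3695, (cx,cy)=(0.2745,0.9616)
solve A·x = −loads:
  F[0-1] = +1532.5972 N (tension)
  F[0-2] = +899.8525 N (tension)
  F[1-2] = -1462.7424 N (compression)
  F[1-3] = +877.5565 N (tension)
  F[2-3] = +3080.5263 N (tension)
  F[2-4] = +1778.9012 N (tension)
  F[3-4] = -5421.7585 N (compression)
  F[3-5] = -0.0000 N (compression)
  F[4-5] = +0.0000 N (tension)
  Rx@0 = -1379.8000 N
  Ry@0 = -1455.5084 N
  Ry@4 = +5121.6184 N

-1462.742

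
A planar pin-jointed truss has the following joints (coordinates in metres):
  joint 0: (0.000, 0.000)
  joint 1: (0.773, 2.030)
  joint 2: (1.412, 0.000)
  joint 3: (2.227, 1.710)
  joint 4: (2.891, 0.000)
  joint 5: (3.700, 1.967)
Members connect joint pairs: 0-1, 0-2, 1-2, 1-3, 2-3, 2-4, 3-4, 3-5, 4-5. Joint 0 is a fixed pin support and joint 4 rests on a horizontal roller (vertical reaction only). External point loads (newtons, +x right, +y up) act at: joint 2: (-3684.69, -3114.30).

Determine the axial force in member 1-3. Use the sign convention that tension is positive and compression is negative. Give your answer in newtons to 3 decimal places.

N=6 nodes, M=9 members, R=3 reactions → 2N=12, M+R=12
member 0 (0-1): L=2.1722, (cx,cy)=(0.3559,0.9345)
member 1 (0-2): L=1.4120, (cx,cy)=(1.0000,0.0000)
member 2 (1-2): L=2.1282, (cx,cy)=(0.3003,-0.9539)
member 3 (1-3): L=1.4888, (cx,cy)=(0.9766,-0.2149)
member 4 (2-3): L=1.8943, (cx,cy)=(0.4302,0.9027)
member 5 (2-4): L=1.4790, (cx,cy)=(1.0000,0.0000)
member 6 (3-4): L=1.8344, (cx,cy)=(0.3620,-0.9322)
member 7 (3-5): L=1.4953, (cx,cy)=(0.9851,0.1719)
member 8 (4-5): L=2.1269, (cx,cy)=(0.3804,0.9248)
solve A·x = −loads:
  F[0-1] = -1704.8383 N (compression)
  F[0-2] = -3078.0040 N (compression)
  F[1-2] = +1945.0330 N (tension)
  F[1-3] = -1219.1857 N (compression)
  F[2-3] = +1394.6966 N (tension)
  F[2-4] = +590.6348 N (tension)
  F[3-4] = -1631.7109 N (compression)
  F[3-5] = -0.0000 N (tension)
  F[4-5] = +0.0000 N (tension)
  Rx@0 = +3684.6900 N
  Ry@0 = +1593.2375 N
  Ry@4 = +1521.0625 N

-1219.186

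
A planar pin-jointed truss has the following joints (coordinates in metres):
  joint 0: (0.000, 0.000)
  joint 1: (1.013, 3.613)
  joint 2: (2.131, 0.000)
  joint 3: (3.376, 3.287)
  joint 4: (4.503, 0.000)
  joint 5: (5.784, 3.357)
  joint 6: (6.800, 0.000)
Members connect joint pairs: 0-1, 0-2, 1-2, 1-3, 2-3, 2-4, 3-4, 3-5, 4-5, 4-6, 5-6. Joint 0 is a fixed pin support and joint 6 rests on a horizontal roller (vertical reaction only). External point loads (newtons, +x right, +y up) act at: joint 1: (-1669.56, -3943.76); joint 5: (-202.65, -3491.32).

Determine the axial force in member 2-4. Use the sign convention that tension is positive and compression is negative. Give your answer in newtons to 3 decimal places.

123.813

N=7 nodes, M=11 members, R=3 reactions → 2N=14, M+R=14
member 0 (0-1): L=3.7523, (cx,cy)=(0.2700,0.9629)
member 1 (0-2): L=2.1310, (cx,cy)=(1.0000,0.0000)
member 2 (1-2): L=3.7820, (cx,cy)=(0.2956,-0.9553)
member 3 (1-3): L=2.3854, (cx,cy)=(0.9906,-0.1367)
member 4 (2-3): L=3.5149, (cx,cy)=(0.3542,0.9352)
member 5 (2-4): L=2.3720, (cx,cy)=(1.0000,0.0000)
member 6 (3-4): L=3.4748, (cx,cy)=(0.3243,-0.9459)
member 7 (3-5): L=2.4090, (cx,cy)=(0.9996,0.0291)
member 8 (4-5): L=3.5931, (cx,cy)=(0.3565,0.9343)
member 9 (4-6): L=2.2970, (cx,cy)=(1.0000,0.0000)
member 10 (5-6): L=3.5074, (cx,cy)=(0.2897,-0.9571)
solve A·x = −loads:
  F[0-1] = -5052.6248 N (compression)
  F[0-2] = -508.1731 N (compression)
  F[1-2] = +961.2732 N (tension)
  F[1-3] = +21.5644 N (tension)
  F[2-3] = -981.9780 N (compression)
  F[2-4] = +123.8126 N (tension)
  F[3-4] = +954.3614 N (tension)
  F[3-5] = -636.2609 N (compression)
  F[4-5] = -966.2661 N (compression)
  F[4-6] = +777.8317 N (tension)
  F[5-6] = -2685.1872 N (compression)
  Rx@0 = +1872.2100 N
  Ry@0 = +4865.0201 N
  Ry@6 = +2570.0599 N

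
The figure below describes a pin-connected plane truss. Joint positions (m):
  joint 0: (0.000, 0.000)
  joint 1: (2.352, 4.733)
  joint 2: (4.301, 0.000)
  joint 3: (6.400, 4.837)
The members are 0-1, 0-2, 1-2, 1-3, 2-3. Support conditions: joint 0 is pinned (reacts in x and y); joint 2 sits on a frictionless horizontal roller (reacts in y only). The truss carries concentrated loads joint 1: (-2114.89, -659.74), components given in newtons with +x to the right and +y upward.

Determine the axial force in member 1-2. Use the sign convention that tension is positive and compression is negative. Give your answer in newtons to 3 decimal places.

N=4 nodes, M=5 members, R=3 reactions → 2N=8, M+R=8
member 0 (0-1): L=5.2852, (cx,cy)=(0.4450,0.8955)
member 1 (0-2): L=4.3010, (cx,cy)=(1.0000,0.0000)
member 2 (1-2): L=5.1186, (cx,cy)=(0.3808,-0.9247)
member 3 (1-3): L=4.0493, (cx,cy)=(0.9997,0.0257)
member 4 (2-3): L=5.2728, (cx,cy)=(0.3981,0.9174)
solve A·x = −loads:
  F[0-1] = -2932.6750 N (compression)
  F[0-2] = -809.7985 N (compression)
  F[1-2] = +2126.7422 N (tension)
  F[1-3] = -0.0000 N (compression)
  F[2-3] = -0.0000 N (compression)
  Rx@0 = +2114.8900 N
  Ry@0 = +2626.2747 N
  Ry@2 = -1966.5347 N

2126.742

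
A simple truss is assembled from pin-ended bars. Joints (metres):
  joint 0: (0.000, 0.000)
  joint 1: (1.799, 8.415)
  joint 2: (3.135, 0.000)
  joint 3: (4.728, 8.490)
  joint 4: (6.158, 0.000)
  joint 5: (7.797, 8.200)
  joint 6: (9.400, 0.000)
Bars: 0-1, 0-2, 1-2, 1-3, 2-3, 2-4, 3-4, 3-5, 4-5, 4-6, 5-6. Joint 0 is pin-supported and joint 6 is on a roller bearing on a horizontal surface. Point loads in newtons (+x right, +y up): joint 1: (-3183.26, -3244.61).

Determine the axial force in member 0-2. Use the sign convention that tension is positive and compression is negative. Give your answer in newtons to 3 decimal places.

N=7 nodes, M=11 members, R=3 reactions → 2N=14, M+R=14
member 0 (0-1): L=8.6052, (cx,cy)=(0.2091,0.9779)
member 1 (0-2): L=3.1350, (cx,cy)=(1.0000,0.0000)
member 2 (1-2): L=8.5204, (cx,cy)=(0.1568,-0.9876)
member 3 (1-3): L=2.9300, (cx,cy)=(0.9997,0.0256)
member 4 (2-3): L=8.6382, (cx,cy)=(0.1844,0.9828)
member 5 (2-4): L=3.0230, (cx,cy)=(1.0000,0.0000)
member 6 (3-4): L=8.6096, (cx,cy)=(0.1661,-0.9861)
member 7 (3-5): L=3.0827, (cx,cy)=(0.9956,-0.0941)
member 8 (4-5): L=8.3622, (cx,cy)=(0.1960,0.9806)
member 9 (4-6): L=3.2420, (cx,cy)=(1.0000,0.0000)
member 10 (5-6): L=8.3552, (cx,cy)=(0.1919,-0.9814)
solve A·x = −loads:
  F[0-1] = -5597.0213 N (compression)
  F[0-2] = -2013.1421 N (compression)
  F[1-2] = +2299.4918 N (tension)
  F[1-3] = +1653.1229 N (tension)
  F[2-3] = -2310.6793 N (compression)
  F[2-4] = -1226.4588 N (compression)
  F[3-4] = +2177.2534 N (tension)
  F[3-5] = +868.6828 N (tension)
  F[4-5] = -2189.4790 N (compression)
  F[4-6] = -435.6899 N (compression)
  F[5-6] = +2270.9186 N (tension)
  Rx@0 = +3183.2600 N
  Ry@0 = +5473.3419 N
  Ry@6 = -2228.7319 N

-2013.142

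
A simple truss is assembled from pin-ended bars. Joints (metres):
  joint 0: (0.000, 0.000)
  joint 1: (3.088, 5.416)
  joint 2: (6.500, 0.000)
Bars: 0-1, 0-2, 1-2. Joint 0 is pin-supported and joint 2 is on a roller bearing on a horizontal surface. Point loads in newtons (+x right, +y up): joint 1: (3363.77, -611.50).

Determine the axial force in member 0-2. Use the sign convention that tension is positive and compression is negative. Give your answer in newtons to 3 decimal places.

1948.737

N=3 nodes, M=3 members, R=3 reactions → 2N=6, M+R=6
member 0 (0-1): L=6.2345, (cx,cy)=(0.4953,0.8687)
member 1 (0-2): L=6.5000, (cx,cy)=(1.0000,0.0000)
member 2 (1-2): L=6.4012, (cx,cy)=(0.5330,-0.8461)
solve A·x = −loads:
  F[0-1] = +2856.8654 N (tension)
  F[0-2] = +1948.7372 N (tension)
  F[1-2] = -3655.9705 N (compression)
  Rx@0 = -3363.7700 N
  Ry@0 = -2481.8062 N
  Ry@2 = +3093.3062 N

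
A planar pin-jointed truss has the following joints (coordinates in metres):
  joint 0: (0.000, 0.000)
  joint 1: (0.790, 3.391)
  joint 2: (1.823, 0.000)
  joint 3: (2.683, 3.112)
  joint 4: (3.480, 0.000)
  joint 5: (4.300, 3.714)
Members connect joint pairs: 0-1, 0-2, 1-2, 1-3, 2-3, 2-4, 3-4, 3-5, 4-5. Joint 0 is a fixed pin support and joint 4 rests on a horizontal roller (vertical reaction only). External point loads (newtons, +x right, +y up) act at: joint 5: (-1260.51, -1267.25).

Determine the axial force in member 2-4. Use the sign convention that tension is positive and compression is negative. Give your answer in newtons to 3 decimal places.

N=6 nodes, M=9 members, R=3 reactions → 2N=12, M+R=12
member 0 (0-1): L=3.4818, (cx,cy)=(0.2269,0.9739)
member 1 (0-2): L=1.8230, (cx,cy)=(1.0000,0.0000)
member 2 (1-2): L=3.5449, (cx,cy)=(0.2914,-0.9566)
member 3 (1-3): L=1.9134, (cx,cy)=(0.9893,-0.1458)
member 4 (2-3): L=3.2286, (cx,cy)=(0.2664,0.9639)
member 5 (2-4): L=1.6570, (cx,cy)=(1.0000,0.0000)
member 6 (3-4): L=3.2124, (cx,cy)=(0.2481,-0.9687)
member 7 (3-5): L=1.7254, (cx,cy)=(0.9372,0.3489)
member 8 (4-5): L=3.8034, (cx,cy)=(0.2156,0.9765)
solve A·x = −loads:
  F[0-1] = -1074.6920 N (compression)
  F[0-2] = -1016.6692 N (compression)
  F[1-2] = +1184.9207 N (tension)
  F[1-3] = -595.5012 N (compression)
  F[2-3] = -1175.9793 N (compression)
  F[2-4] = -358.1327 N (compression)
  F[3-4] = +669.7891 N (tension)
  F[3-5] = -1140.2009 N (compression)
  F[4-5] = -890.3734 N (compression)
  Rx@0 = +1260.5100 N
  Ry@0 = +1046.6635 N
  Ry@4 = +220.5865 N

-358.133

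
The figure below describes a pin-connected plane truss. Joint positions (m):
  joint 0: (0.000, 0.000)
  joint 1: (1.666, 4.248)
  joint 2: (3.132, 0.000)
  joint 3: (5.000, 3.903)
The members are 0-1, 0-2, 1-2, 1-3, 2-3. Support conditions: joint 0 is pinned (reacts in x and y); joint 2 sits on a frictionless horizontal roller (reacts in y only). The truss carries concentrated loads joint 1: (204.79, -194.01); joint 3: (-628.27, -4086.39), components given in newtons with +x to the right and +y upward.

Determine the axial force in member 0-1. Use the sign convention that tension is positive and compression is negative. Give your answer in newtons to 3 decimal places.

N=4 nodes, M=5 members, R=3 reactions → 2N=8, M+R=8
member 0 (0-1): L=4.5630, (cx,cy)=(0.3651,0.9310)
member 1 (0-2): L=3.1320, (cx,cy)=(1.0000,0.0000)
member 2 (1-2): L=4.4938, (cx,cy)=(0.3262,-0.9453)
member 3 (1-3): L=3.3518, (cx,cy)=(0.9947,-0.1029)
member 4 (2-3): L=4.3270, (cx,cy)=(0.4317,0.9020)
solve A·x = −loads:
  F[0-1] = +1977.7784 N (tension)
  F[0-2] = -1145.5864 N (compression)
  F[1-2] = -2291.5002 N (compression)
  F[1-3] = +1271.6124 N (tension)
  F[2-3] = -4385.1958 N (compression)
  Rx@0 = +423.4800 N
  Ry@0 = -1841.2414 N
  Ry@2 = +6121.6414 N

1977.778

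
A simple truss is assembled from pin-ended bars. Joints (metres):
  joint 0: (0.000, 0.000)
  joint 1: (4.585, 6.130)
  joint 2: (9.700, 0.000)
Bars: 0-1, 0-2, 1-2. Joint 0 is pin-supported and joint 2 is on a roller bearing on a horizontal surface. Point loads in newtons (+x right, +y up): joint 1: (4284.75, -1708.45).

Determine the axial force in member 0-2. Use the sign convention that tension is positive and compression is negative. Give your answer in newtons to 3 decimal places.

2933.270

N=3 nodes, M=3 members, R=3 reactions → 2N=6, M+R=6
member 0 (0-1): L=7.6550, (cx,cy)=(0.5990,0.8008)
member 1 (0-2): L=9.7000, (cx,cy)=(1.0000,0.0000)
member 2 (1-2): L=7.9837, (cx,cy)=(0.6407,-0.7678)
solve A·x = −loads:
  F[0-1] = +2256.3989 N (tension)
  F[0-2] = +2933.2699 N (tension)
  F[1-2] = -4578.3906 N (compression)
  Rx@0 = -4284.7500 N
  Ry@0 = -1806.8862 N
  Ry@2 = +3515.3362 N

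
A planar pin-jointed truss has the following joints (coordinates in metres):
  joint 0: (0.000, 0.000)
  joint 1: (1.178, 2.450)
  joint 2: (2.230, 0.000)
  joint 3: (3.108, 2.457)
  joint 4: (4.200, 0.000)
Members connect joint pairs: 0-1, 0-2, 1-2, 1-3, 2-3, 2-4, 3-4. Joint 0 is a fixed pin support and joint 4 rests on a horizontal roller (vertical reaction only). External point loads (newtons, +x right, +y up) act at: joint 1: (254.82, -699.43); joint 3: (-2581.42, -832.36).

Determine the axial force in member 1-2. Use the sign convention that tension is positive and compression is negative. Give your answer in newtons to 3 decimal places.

1496.432

N=5 nodes, M=7 members, R=3 reactions → 2N=10, M+R=10
member 0 (0-1): L=2.7185, (cx,cy)=(0.4333,0.9012)
member 1 (0-2): L=2.2300, (cx,cy)=(1.0000,0.0000)
member 2 (1-2): L=2.6663, (cx,cy)=(0.3946,-0.9189)
member 3 (1-3): L=1.9300, (cx,cy)=(1.0000,0.0036)
member 4 (2-3): L=2.6092, (cx,cy)=(0.3365,0.9417)
member 5 (2-4): L=1.9700, (cx,cy)=(1.0000,0.0000)
member 6 (3-4): L=2.6887, (cx,cy)=(0.4061,-0.9138)
solve A·x = −loads:
  F[0-1] = -2309.2244 N (compression)
  F[0-2] = -1325.9463 N (compression)
  F[1-2] = +1496.4315 N (tension)
  F[1-3] = -1845.9073 N (compression)
  F[2-3] = -1460.1873 N (compression)
  F[2-4] = -244.1626 N (compression)
  F[3-4] = +601.1807 N (tension)
  Rx@0 = +2326.6000 N
  Ry@0 = +2081.1558 N
  Ry@4 = -549.3658 N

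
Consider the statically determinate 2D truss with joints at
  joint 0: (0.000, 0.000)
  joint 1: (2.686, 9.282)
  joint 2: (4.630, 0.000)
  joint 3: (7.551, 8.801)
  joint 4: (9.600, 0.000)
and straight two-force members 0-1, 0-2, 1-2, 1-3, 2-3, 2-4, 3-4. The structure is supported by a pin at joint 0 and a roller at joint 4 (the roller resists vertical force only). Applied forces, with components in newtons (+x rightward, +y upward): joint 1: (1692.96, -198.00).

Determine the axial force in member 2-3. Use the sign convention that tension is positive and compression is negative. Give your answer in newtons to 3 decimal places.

N=5 nodes, M=7 members, R=3 reactions → 2N=10, M+R=10
member 0 (0-1): L=9.6628, (cx,cy)=(0.2780,0.9606)
member 1 (0-2): L=4.6300, (cx,cy)=(1.0000,0.0000)
member 2 (1-2): L=9.4834, (cx,cy)=(0.2050,-0.9788)
member 3 (1-3): L=4.8887, (cx,cy)=(0.9951,-0.0984)
member 4 (2-3): L=9.2731, (cx,cy)=(0.3150,0.9491)
member 5 (2-4): L=4.9700, (cx,cy)=(1.0000,0.0000)
member 6 (3-4): L=9.0364, (cx,cy)=(0.2268,-0.9740)
solve A·x = −loads:
  F[0-1] = +1555.5867 N (tension)
  F[0-2] = +1260.5495 N (tension)
  F[1-2] = -1635.5293 N (compression)
  F[1-3] = -929.7937 N (compression)
  F[2-3] = +1686.6613 N (tension)
  F[2-4] = +393.9871 N (tension)
  F[3-4] = -1737.5372 N (compression)
  Rx@0 = -1692.9600 N
  Ry@0 = -1494.2795 N
  Ry@4 = +1692.2794 N

1686.661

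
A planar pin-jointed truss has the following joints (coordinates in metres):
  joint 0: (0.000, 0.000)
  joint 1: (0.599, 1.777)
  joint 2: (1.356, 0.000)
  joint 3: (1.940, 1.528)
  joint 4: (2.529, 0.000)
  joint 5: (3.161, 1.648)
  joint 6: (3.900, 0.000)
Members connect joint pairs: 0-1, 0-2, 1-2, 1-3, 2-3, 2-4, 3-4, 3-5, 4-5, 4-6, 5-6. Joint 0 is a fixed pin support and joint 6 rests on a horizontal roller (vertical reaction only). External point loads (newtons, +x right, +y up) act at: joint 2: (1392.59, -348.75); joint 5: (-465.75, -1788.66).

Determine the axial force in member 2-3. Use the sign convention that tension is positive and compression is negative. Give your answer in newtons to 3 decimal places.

N=7 nodes, M=11 members, R=3 reactions → 2N=14, M+R=14
member 0 (0-1): L=1.8752, (cx,cy)=(0.3194,0.9476)
member 1 (0-2): L=1.3560, (cx,cy)=(1.0000,0.0000)
member 2 (1-2): L=1.9315, (cx,cy)=(0.3919,-0.9200)
member 3 (1-3): L=1.3639, (cx,cy)=(0.9832,-0.1826)
member 4 (2-3): L=1.6358, (cx,cy)=(0.3570,0.9341)
member 5 (2-4): L=1.1730, (cx,cy)=(1.0000,0.0000)
member 6 (3-4): L=1.6376, (cx,cy)=(0.3597,-0.9331)
member 7 (3-5): L=1.2269, (cx,cy)=(0.9952,0.0978)
member 8 (4-5): L=1.7650, (cx,cy)=(0.3581,0.9337)
member 9 (4-6): L=1.3710, (cx,cy)=(1.0000,0.0000)
member 10 (5-6): L=1.8061, (cx,cy)=(0.4092,-0.9125)
solve A·x = −loads:
  F[0-1] = -805.4248 N (compression)
  F[0-2] = +1184.1133 N (tension)
  F[1-2] = +957.2410 N (tension)
  F[1-3] = -643.2442 N (compression)
  F[2-3] = -569.4375 N (compression)
  F[2-4] = +369.9801 N (tension)
  F[3-4] = +343.1794 N (tension)
  F[3-5] = -963.7841 N (compression)
  F[4-5] = -342.9523 N (compression)
  F[4-6] = +616.2131 N (tension)
  F[5-6] = -1506.0180 N (compression)
  Rx@0 = -926.8400 N
  Ry@0 = +763.2297 N
  Ry@6 = +1374.1803 N

-569.438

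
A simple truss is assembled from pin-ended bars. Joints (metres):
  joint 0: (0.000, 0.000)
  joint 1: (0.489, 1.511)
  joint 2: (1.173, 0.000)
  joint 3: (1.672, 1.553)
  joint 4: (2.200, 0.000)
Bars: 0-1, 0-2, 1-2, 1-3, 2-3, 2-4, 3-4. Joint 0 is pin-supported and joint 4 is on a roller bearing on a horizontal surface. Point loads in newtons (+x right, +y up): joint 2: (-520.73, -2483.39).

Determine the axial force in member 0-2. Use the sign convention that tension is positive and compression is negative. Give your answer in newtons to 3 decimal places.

-145.552

N=5 nodes, M=7 members, R=3 reactions → 2N=10, M+R=10
member 0 (0-1): L=1.5882, (cx,cy)=(0.3079,0.9514)
member 1 (0-2): L=1.1730, (cx,cy)=(1.0000,0.0000)
member 2 (1-2): L=1.6586, (cx,cy)=(0.4124,-0.9110)
member 3 (1-3): L=1.1837, (cx,cy)=(0.9994,0.0355)
member 4 (2-3): L=1.6312, (cx,cy)=(0.3059,0.9521)
member 5 (2-4): L=1.0270, (cx,cy)=(1.0000,0.0000)
member 6 (3-4): L=1.6403, (cx,cy)=(0.3219,-0.9468)
solve A·x = −loads:
  F[0-1] = -1218.4890 N (compression)
  F[0-2] = -145.5522 N (compression)
  F[1-2] = +1238.0228 N (tension)
  F[1-3] = -886.2893 N (compression)
  F[2-3] = +1423.8008 N (tension)
  F[2-4] = +450.1764 N (tension)
  F[3-4] = -1398.5333 N (compression)
  Rx@0 = +520.7300 N
  Ry@0 = +1159.2916 N
  Ry@4 = +1324.0984 N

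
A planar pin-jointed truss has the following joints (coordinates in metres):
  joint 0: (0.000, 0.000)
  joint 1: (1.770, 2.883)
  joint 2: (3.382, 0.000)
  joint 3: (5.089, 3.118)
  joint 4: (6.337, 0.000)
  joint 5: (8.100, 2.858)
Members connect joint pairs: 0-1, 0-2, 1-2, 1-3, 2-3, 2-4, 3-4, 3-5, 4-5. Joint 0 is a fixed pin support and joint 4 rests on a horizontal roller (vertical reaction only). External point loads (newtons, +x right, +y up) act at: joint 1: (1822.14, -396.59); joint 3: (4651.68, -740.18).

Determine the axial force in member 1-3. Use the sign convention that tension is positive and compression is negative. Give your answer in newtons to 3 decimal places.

N=6 nodes, M=9 members, R=3 reactions → 2N=12, M+R=12
member 0 (0-1): L=3.3830, (cx,cy)=(0.5232,0.8522)
member 1 (0-2): L=3.3820, (cx,cy)=(1.0000,0.0000)
member 2 (1-2): L=3.3031, (cx,cy)=(0.4880,-0.8728)
member 3 (1-3): L=3.3273, (cx,cy)=(0.9975,0.0706)
member 4 (2-3): L=3.5547, (cx,cy)=(0.4802,0.8772)
member 5 (2-4): L=2.9550, (cx,cy)=(1.0000,0.0000)
member 6 (3-4): L=3.3585, (cx,cy)=(0.3716,-0.9284)
member 7 (3-5): L=3.0222, (cx,cy)=(0.9963,-0.0860)
member 8 (4-5): L=3.3580, (cx,cy)=(0.5250,0.8511)
solve A·x = −loads:
  F[0-1] = +3152.0083 N (tension)
  F[0-2] = +4824.6686 N (tension)
  F[1-2] = -3410.9149 N (compression)
  F[1-3] = +1495.3803 N (tension)
  F[2-3] = +3394.0897 N (tension)
  F[2-4] = +1530.1529 N (tension)
  F[3-4] = -4117.7861 N (compression)
  F[3-5] = -0.0000 N (compression)
  F[4-5] = +0.0000 N (tension)
  Rx@0 = -6473.8200 N
  Ry@0 = -2686.1601 N
  Ry@4 = +3822.9301 N

1495.380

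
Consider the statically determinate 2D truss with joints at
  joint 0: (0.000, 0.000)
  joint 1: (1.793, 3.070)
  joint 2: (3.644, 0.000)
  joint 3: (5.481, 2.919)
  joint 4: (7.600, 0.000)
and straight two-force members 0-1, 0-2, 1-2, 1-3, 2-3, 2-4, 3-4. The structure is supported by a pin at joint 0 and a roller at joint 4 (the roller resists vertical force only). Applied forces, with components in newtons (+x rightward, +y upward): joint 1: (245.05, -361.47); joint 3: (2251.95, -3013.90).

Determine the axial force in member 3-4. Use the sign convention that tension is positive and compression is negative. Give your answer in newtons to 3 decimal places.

-3982.409

N=5 nodes, M=7 members, R=3 reactions → 2N=10, M+R=10
member 0 (0-1): L=3.5552, (cx,cy)=(0.5043,0.8635)
member 1 (0-2): L=3.6440, (cx,cy)=(1.0000,0.0000)
member 2 (1-2): L=3.5848, (cx,cy)=(0.5163,-0.8564)
member 3 (1-3): L=3.6911, (cx,cy)=(0.9992,-0.0409)
member 4 (2-3): L=3.4489, (cx,cy)=(0.5326,0.8463)
member 5 (2-4): L=3.9560, (cx,cy)=(1.0000,0.0000)
member 6 (3-4): L=3.6070, (cx,cy)=(0.5875,-0.8093)
solve A·x = −loads:
  F[0-1] = -176.7206 N (compression)
  F[0-2] = +2586.1247 N (tension)
  F[1-2] = -233.6891 N (compression)
  F[1-3] = -213.6905 N (compression)
  F[2-3] = +236.4597 N (tension)
  F[2-4] = +2339.5164 N (tension)
  F[3-4] = -3982.4087 N (compression)
  Rx@0 = -2497.0000 N
  Ry@0 = +152.6006 N
  Ry@4 = +3222.7694 N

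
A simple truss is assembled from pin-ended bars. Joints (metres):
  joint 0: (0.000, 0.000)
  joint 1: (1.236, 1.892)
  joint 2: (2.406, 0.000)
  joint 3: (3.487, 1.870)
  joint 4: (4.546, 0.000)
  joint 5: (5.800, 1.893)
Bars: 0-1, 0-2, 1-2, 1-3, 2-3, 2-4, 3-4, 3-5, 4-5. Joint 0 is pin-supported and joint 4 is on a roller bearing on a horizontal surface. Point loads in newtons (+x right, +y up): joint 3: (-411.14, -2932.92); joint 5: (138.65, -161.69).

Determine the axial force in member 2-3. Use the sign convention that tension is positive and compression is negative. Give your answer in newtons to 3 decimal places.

N=6 nodes, M=9 members, R=3 reactions → 2N=12, M+R=12
member 0 (0-1): L=2.2599, (cx,cy)=(0.5469,0.8372)
member 1 (0-2): L=2.4060, (cx,cy)=(1.0000,0.0000)
member 2 (1-2): L=2.2245, (cx,cy)=(0.5260,-0.8505)
member 3 (1-3): L=2.2511, (cx,cy)=(1.0000,-0.0098)
member 4 (2-3): L=2.1600, (cx,cy)=(0.5005,0.8658)
member 5 (2-4): L=2.1400, (cx,cy)=(1.0000,0.0000)
member 6 (3-4): L=2.1490, (cx,cy)=(0.4928,-0.8702)
member 7 (3-5): L=2.3131, (cx,cy)=(1.0000,0.0099)
member 8 (4-5): L=2.2707, (cx,cy)=(0.5523,0.8337)
solve A·x = −loads:
  F[0-1] = -895.8748 N (compression)
  F[0-2] = +217.4778 N (tension)
  F[1-2] = +892.8644 N (tension)
  F[1-3] = -959.6176 N (compression)
  F[2-3] = -877.1477 N (compression)
  F[2-4] = +1126.0683 N (tension)
  F[3-4] = -2505.8110 N (compression)
  F[3-5] = +247.4018 N (tension)
  F[4-5] = -196.8998 N (compression)
  Rx@0 = +272.4900 N
  Ry@0 = +750.0155 N
  Ry@4 = +2344.5945 N

-877.148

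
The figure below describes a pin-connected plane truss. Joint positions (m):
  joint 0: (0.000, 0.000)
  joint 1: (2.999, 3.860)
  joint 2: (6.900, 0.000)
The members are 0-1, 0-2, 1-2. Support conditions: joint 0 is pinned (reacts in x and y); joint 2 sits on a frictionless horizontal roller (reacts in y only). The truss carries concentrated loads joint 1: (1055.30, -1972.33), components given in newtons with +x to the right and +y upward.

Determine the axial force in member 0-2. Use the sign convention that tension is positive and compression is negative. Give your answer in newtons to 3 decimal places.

1462.981

N=3 nodes, M=3 members, R=3 reactions → 2N=6, M+R=6
member 0 (0-1): L=4.8881, (cx,cy)=(0.6135,0.7897)
member 1 (0-2): L=6.9000, (cx,cy)=(1.0000,0.0000)
member 2 (1-2): L=5.4879, (cx,cy)=(0.7108,-0.7034)
solve A·x = −loads:
  F[0-1] = -664.4849 N (compression)
  F[0-2] = +1462.9813 N (tension)
  F[1-2] = -2058.1241 N (compression)
  Rx@0 = -1055.3000 N
  Ry@0 = +524.7248 N
  Ry@2 = +1447.6052 N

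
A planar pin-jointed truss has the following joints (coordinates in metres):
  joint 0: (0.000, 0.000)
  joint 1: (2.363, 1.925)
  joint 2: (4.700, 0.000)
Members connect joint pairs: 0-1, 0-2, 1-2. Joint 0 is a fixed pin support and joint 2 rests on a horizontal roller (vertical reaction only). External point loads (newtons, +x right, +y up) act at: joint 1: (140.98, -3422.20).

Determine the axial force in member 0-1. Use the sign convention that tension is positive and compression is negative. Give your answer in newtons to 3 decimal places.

N=3 nodes, M=3 members, R=3 reactions → 2N=6, M+R=6
member 0 (0-1): L=3.0479, (cx,cy)=(0.7753,0.6316)
member 1 (0-2): L=4.7000, (cx,cy)=(1.0000,0.0000)
member 2 (1-2): L=3.0277, (cx,cy)=(0.7719,-0.6358)
solve A·x = −loads:
  F[0-1] = -2602.7735 N (compression)
  F[0-2] = +2158.9115 N (tension)
  F[1-2] = -2797.0120 N (compression)
  Rx@0 = -140.9800 N
  Ry@0 = +1643.8925 N
  Ry@2 = +1778.3075 N

-2602.774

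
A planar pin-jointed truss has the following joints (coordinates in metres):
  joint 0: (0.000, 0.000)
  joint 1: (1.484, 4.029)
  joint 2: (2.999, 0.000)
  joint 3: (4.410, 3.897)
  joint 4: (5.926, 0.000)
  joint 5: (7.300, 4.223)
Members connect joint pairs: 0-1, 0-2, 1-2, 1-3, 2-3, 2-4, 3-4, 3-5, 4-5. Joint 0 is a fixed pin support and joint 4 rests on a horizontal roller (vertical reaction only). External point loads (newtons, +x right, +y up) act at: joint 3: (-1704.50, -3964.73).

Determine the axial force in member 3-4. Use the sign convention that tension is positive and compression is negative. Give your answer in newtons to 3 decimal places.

-1963.132

N=6 nodes, M=9 members, R=3 reactions → 2N=12, M+R=12
member 0 (0-1): L=4.2936, (cx,cy)=(0.3456,0.9384)
member 1 (0-2): L=2.9990, (cx,cy)=(1.0000,0.0000)
member 2 (1-2): L=4.3044, (cx,cy)=(0.3520,-0.9360)
member 3 (1-3): L=2.9290, (cx,cy)=(0.9990,-0.0451)
member 4 (2-3): L=4.1446, (cx,cy)=(0.3404,0.9403)
member 5 (2-4): L=2.9270, (cx,cy)=(1.0000,0.0000)
member 6 (3-4): L=4.1815, (cx,cy)=(0.3626,-0.9320)
member 7 (3-5): L=2.9083, (cx,cy)=(0.9937,0.1121)
member 8 (4-5): L=4.4409, (cx,cy)=(0.3094,0.9509)
solve A·x = −loads:
  F[0-1] = -2275.3918 N (compression)
  F[0-2] = -918.0568 N (compression)
  F[1-2] = +2359.0436 N (tension)
  F[1-3] = -1618.3847 N (compression)
  F[2-3] = -2348.3787 N (compression)
  F[2-4] = +711.7336 N (tension)
  F[3-4] = -1963.1316 N (compression)
  F[3-5] = +0.0000 N (tension)
  F[4-5] = -0.0000 N (compression)
  Rx@0 = +1704.5000 N
  Ry@0 = +2135.1615 N
  Ry@4 = +1829.5685 N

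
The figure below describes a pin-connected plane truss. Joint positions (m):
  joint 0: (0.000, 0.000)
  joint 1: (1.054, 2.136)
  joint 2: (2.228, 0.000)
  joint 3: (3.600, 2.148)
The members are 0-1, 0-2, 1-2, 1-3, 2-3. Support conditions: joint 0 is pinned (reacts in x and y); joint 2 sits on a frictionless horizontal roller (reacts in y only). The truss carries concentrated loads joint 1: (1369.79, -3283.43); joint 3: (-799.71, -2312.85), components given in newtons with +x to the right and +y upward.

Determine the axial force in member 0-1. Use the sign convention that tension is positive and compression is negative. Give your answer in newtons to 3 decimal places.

N=4 nodes, M=5 members, R=3 reactions → 2N=8, M+R=8
member 0 (0-1): L=2.3819, (cx,cy)=(0.4425,0.8968)
member 1 (0-2): L=2.2280, (cx,cy)=(1.0000,0.0000)
member 2 (1-2): L=2.4374, (cx,cy)=(0.4817,-0.8764)
member 3 (1-3): L=2.5460, (cx,cy)=(1.0000,0.0047)
member 4 (2-3): L=2.5488, (cx,cy)=(0.5383,0.8428)
solve A·x = −loads:
  F[0-1] = +263.5532 N (tension)
  F[0-2] = +453.4563 N (tension)
  F[1-2] = -4012.7281 N (compression)
  F[1-3] = +679.6388 N (tension)
  F[2-3] = -2748.1910 N (compression)
  Rx@0 = -570.0800 N
  Ry@0 = -236.3455 N
  Ry@2 = +5832.6255 N

263.553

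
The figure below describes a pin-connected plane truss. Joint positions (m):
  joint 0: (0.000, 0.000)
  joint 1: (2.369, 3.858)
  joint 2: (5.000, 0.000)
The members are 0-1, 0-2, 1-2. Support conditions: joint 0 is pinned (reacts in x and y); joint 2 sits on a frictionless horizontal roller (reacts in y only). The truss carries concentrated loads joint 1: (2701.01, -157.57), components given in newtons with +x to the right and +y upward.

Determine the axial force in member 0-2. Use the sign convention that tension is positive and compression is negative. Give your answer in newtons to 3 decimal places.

1472.184

N=3 nodes, M=3 members, R=3 reactions → 2N=6, M+R=6
member 0 (0-1): L=4.5273, (cx,cy)=(0.5233,0.8522)
member 1 (0-2): L=5.0000, (cx,cy)=(1.0000,0.0000)
member 2 (1-2): L=4.6697, (cx,cy)=(0.5634,-0.8262)
solve A·x = −loads:
  F[0-1] = +2348.3522 N (tension)
  F[0-2] = +1472.1843 N (tension)
  F[1-2] = -2612.9589 N (compression)
  Rx@0 = -2701.0100 N
  Ry@0 = -2001.1860 N
  Ry@2 = +2158.7560 N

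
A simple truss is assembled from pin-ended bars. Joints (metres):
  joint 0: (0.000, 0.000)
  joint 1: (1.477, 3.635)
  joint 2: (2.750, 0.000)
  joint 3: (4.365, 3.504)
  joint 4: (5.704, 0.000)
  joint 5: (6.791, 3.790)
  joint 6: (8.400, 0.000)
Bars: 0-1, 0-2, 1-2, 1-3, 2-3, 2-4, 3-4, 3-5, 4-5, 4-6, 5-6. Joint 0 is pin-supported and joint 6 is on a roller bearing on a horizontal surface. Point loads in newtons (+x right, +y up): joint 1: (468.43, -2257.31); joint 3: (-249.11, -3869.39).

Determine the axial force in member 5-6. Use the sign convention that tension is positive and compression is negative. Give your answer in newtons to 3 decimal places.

-2722.920

N=7 nodes, M=11 members, R=3 reactions → 2N=14, M+R=14
member 0 (0-1): L=3.9236, (cx,cy)=(0.3764,0.9264)
member 1 (0-2): L=2.7500, (cx,cy)=(1.0000,0.0000)
member 2 (1-2): L=3.8515, (cx,cy)=(0.3305,-0.9438)
member 3 (1-3): L=2.8910, (cx,cy)=(0.9990,-0.0453)
member 4 (2-3): L=3.8583, (cx,cy)=(0.4186,0.9082)
member 5 (2-4): L=2.9540, (cx,cy)=(1.0000,0.0000)
member 6 (3-4): L=3.7511, (cx,cy)=(0.3570,-0.9341)
member 7 (3-5): L=2.4428, (cx,cy)=(0.9931,0.1171)
member 8 (4-5): L=3.9428, (cx,cy)=(0.2757,0.9612)
member 9 (4-6): L=2.6960, (cx,cy)=(1.0000,0.0000)
member 10 (5-6): L=4.1174, (cx,cy)=(0.3908,-0.9205)
solve A·x = −loads:
  F[0-1] = -3907.7431 N (compression)
  F[0-2] = +1690.3453 N (tension)
  F[1-2] = +1562.1789 N (tension)
  F[1-3] = -2458.3179 N (compression)
  F[2-3] = -1623.4469 N (compression)
  F[2-4] = +2886.2275 N (tension)
  F[3-4] = -2916.0577 N (compression)
  F[3-5] = -1858.0915 N (compression)
  F[4-5] = +2833.7674 N (tension)
  F[4-6] = +1064.0645 N (tension)
  F[5-6] = -2722.9204 N (compression)
  Rx@0 = -219.3200 N
  Ry@0 = +3620.2957 N
  Ry@6 = +2506.4043 N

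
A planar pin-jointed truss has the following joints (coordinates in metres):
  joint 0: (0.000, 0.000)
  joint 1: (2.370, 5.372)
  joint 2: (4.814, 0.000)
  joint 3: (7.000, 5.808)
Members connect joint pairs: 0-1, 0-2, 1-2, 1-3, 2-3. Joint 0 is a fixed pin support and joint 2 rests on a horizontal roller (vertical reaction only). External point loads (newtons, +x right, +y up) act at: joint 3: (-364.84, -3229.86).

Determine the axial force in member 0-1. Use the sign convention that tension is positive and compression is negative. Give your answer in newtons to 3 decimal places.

N=4 nodes, M=5 members, R=3 reactions → 2N=8, M+R=8
member 0 (0-1): L=5.8716, (cx,cy)=(0.4036,0.9149)
member 1 (0-2): L=4.8140, (cx,cy)=(1.0000,0.0000)
member 2 (1-2): L=5.9018, (cx,cy)=(0.4141,-0.9102)
member 3 (1-3): L=4.6505, (cx,cy)=(0.9956,0.0938)
member 4 (2-3): L=6.2058, (cx,cy)=(0.3523,0.9359)
solve A·x = −loads:
  F[0-1] = +1121.9388 N (tension)
  F[0-2] = -817.6996 N (compression)
  F[1-2] = -1036.4651 N (compression)
  F[1-3] = +885.9718 N (tension)
  F[2-3] = -3539.8083 N (compression)
  Rx@0 = +364.8400 N
  Ry@0 = -1026.4818 N
  Ry@2 = +4256.3418 N

1121.939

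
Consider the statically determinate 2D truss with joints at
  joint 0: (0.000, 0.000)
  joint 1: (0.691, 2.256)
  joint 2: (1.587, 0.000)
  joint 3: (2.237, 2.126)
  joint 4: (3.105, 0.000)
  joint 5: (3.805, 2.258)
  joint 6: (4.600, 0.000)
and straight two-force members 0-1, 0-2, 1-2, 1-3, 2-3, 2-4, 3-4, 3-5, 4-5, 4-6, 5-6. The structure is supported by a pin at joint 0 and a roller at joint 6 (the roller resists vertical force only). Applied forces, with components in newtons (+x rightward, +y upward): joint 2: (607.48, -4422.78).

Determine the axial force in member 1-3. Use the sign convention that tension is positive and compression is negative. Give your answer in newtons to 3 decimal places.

-2115.710

N=7 nodes, M=11 members, R=3 reactions → 2N=14, M+R=14
member 0 (0-1): L=2.3595, (cx,cy)=(0.2929,0.9562)
member 1 (0-2): L=1.5870, (cx,cy)=(1.0000,0.0000)
member 2 (1-2): L=2.4274, (cx,cy)=(0.3691,-0.9294)
member 3 (1-3): L=1.5515, (cx,cy)=(0.9965,-0.0838)
member 4 (2-3): L=2.2231, (cx,cy)=(0.2924,0.9563)
member 5 (2-4): L=1.5180, (cx,cy)=(1.0000,0.0000)
member 6 (3-4): L=2.2964, (cx,cy)=(0.3780,-0.9258)
member 7 (3-5): L=1.5735, (cx,cy)=(0.9965,0.0839)
member 8 (4-5): L=2.3640, (cx,cy)=(0.2961,0.9552)
member 9 (4-6): L=1.4950, (cx,cy)=(1.0000,0.0000)
member 10 (5-6): L=2.3939, (cx,cy)=(0.3321,-0.9432)
solve A·x = −loads:
  F[0-1] = -3029.7641 N (compression)
  F[0-2] = +1494.7904 N (tension)
  F[1-2] = +3307.7868 N (tension)
  F[1-3] = -2115.7101 N (compression)
  F[2-3] = +1410.2010 N (tension)
  F[2-4] = +1695.9572 N (tension)
  F[3-4] = -1742.4576 N (compression)
  F[3-5] = -1040.9977 N (compression)
  F[4-5] = +1688.9252 N (tension)
  F[4-6] = +537.2267 N (tension)
  F[5-6] = -1617.6707 N (compression)
  Rx@0 = -607.4800 N
  Ry@0 = +2896.9209 N
  Ry@6 = +1525.8591 N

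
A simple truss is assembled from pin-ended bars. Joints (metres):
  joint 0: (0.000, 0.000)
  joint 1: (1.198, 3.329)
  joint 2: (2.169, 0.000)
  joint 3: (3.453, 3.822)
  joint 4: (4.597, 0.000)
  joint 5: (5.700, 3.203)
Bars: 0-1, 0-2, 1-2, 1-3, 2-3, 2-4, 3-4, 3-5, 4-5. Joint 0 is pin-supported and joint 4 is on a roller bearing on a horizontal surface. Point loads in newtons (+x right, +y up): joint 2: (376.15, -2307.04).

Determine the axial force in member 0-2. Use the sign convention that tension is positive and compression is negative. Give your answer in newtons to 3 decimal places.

814.653

N=6 nodes, M=9 members, R=3 reactions → 2N=12, M+R=12
member 0 (0-1): L=3.5380, (cx,cy)=(0.3386,0.9409)
member 1 (0-2): L=2.1690, (cx,cy)=(1.0000,0.0000)
member 2 (1-2): L=3.4677, (cx,cy)=(0.2800,-0.9600)
member 3 (1-3): L=2.3083, (cx,cy)=(0.9769,0.2136)
member 4 (2-3): L=4.0319, (cx,cy)=(0.3185,0.9479)
member 5 (2-4): L=2.4280, (cx,cy)=(1.0000,0.0000)
member 6 (3-4): L=3.9895, (cx,cy)=(0.2867,-0.9580)
member 7 (3-5): L=2.3307, (cx,cy)=(0.9641,-0.2656)
member 8 (4-5): L=3.3876, (cx,cy)=(0.3256,0.9455)
solve A·x = −loads:
  F[0-1] = -1295.0107 N (compression)
  F[0-2] = +814.6528 N (tension)
  F[1-2] = +1099.3215 N (tension)
  F[1-3] = -763.9528 N (compression)
  F[2-3] = +1320.4416 N (tension)
  F[2-4] = +325.8183 N (tension)
  F[3-4] = -1136.2455 N (compression)
  F[3-5] = +0.0000 N (tension)
  F[4-5] = -0.0000 N (compression)
  Rx@0 = -376.1500 N
  Ry@0 = +1218.5106 N
  Ry@4 = +1088.5294 N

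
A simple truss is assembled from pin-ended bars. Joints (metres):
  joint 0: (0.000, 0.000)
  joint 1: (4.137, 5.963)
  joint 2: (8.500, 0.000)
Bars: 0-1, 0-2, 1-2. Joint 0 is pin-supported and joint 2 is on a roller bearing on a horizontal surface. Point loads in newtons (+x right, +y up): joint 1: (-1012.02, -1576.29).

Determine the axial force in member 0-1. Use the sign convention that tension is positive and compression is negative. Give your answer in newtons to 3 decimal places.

-1848.848

N=3 nodes, M=3 members, R=3 reactions → 2N=6, M+R=6
member 0 (0-1): L=7.2576, (cx,cy)=(0.5700,0.8216)
member 1 (0-2): L=8.5000, (cx,cy)=(1.0000,0.0000)
member 2 (1-2): L=7.3887, (cx,cy)=(0.5905,-0.8070)
solve A·x = −loads:
  F[0-1] = -1848.8480 N (compression)
  F[0-2] = +41.8724 N (tension)
  F[1-2] = -70.9106 N (compression)
  Rx@0 = +1012.0200 N
  Ry@0 = +1519.0622 N
  Ry@2 = +57.2278 N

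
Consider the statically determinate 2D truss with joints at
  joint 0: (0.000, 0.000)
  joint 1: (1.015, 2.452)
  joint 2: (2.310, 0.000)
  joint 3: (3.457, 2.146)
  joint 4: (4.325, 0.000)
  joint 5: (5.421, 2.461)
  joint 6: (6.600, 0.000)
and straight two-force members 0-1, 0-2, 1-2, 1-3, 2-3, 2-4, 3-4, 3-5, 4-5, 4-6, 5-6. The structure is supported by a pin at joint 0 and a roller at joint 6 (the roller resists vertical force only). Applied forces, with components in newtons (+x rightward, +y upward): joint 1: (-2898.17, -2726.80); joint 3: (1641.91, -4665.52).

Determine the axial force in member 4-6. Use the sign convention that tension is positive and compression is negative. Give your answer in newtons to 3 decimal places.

N=7 nodes, M=11 members, R=3 reactions → 2N=14, M+R=14
member 0 (0-1): L=2.6538, (cx,cy)=(0.3825,0.9240)
member 1 (0-2): L=2.3100, (cx,cy)=(1.0000,0.0000)
member 2 (1-2): L=2.7730, (cx,cy)=(0.4670,-0.8843)
member 3 (1-3): L=2.4611, (cx,cy)=(0.9922,-0.1243)
member 4 (2-3): L=2.4333, (cx,cy)=(0.4714,0.8819)
member 5 (2-4): L=2.0150, (cx,cy)=(1.0000,0.0000)
member 6 (3-4): L=2.3149, (cx,cy)=(0.3750,-0.9270)
member 7 (3-5): L=1.9891, (cx,cy)=(0.9874,0.1584)
member 8 (4-5): L=2.6940, (cx,cy)=(0.4068,0.9135)
member 9 (4-6): L=2.2750, (cx,cy)=(1.0000,0.0000)
member 10 (5-6): L=2.7288, (cx,cy)=(0.4321,-0.9018)
solve A·x = −loads:
  F[0-1] = -5489.4565 N (compression)
  F[0-2] = +843.3134 N (tension)
  F[1-2] = +2719.0431 N (tension)
  F[1-3] = -474.9070 N (compression)
  F[2-3] = -2726.1980 N (compression)
  F[2-4] = +3398.1997 N (tension)
  F[3-4] = -2902.4869 N (compression)
  F[3-5] = -2339.3955 N (compression)
  F[4-5] = +2945.4906 N (tension)
  F[4-6] = +1111.5690 N (tension)
  F[5-6] = -2572.7674 N (compression)
  Rx@0 = +1256.2600 N
  Ry@0 = +5072.0729 N
  Ry@6 = +2320.2471 N

1111.569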